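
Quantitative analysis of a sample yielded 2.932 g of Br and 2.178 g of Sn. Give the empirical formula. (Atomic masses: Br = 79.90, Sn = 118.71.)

Br2Sn

n(Br) = 2.932/79.90 = 0.0367, n(Sn) = 2.178/118.71 = 0.01835
Ratios (÷ 0.01835): Br 2.000, Sn 1.000
→ Br2Sn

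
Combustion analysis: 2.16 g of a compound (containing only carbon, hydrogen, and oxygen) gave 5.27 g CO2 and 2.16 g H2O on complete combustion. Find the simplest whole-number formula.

C4H8O

mol C = 5.27 / 44.01 = 0.1197; mass C = 0.1197 × 12.01 = 1.438 g
mol H = 2 × (2.16 / 18.02) = 0.2397; mass H = 0.2397 × 1.008 = 0.2417 g
mass O = 2.16 − (1.680) = 0.4802 g → mol O = 0.03001
Smallest is O at 0.03001 mol; normalising gives C 3.990, H 7.988, O 1.000
→ C4H8O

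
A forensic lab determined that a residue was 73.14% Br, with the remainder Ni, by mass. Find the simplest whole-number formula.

Assume 100 g: 73.14 g Br, 26.86 g Ni.
Moles — Br: 73.14 / 79.90 = 0.9154 mol; Ni: 26.86 / 58.69 = 0.4577 mol
Divide by the smallest (0.4577 mol Ni): Br 2.000, Ni 1.000
Ratio ≈ 2:1, so the empirical formula is Br2Ni

Br2Ni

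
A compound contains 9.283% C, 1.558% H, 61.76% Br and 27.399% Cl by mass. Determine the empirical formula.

CH2BrCl

Assume 100 g: 9.283 g C, 1.558 g H, 61.76 g Br, 27.399 g Cl.
Moles — C: 9.283 / 12.01 = 0.7729 mol; H: 1.558 / 1.008 = 1.546 mol; Br: 61.76 / 79.90 = 0.773 mol; Cl: 27.399 / 35.45 = 0.7729 mol
Smallest is Cl at 0.7729 mol; normalising gives C 1.000, H 2.000, Br 1.000, Cl 1.000
≈ 1:2:1:1 → CH2BrCl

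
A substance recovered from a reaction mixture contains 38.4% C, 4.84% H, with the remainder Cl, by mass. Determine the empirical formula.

C2H3Cl

Assume 100 g: 38.4 g C, 4.84 g H, 56.76 g Cl.
n(C) = 38.4/12.01 = 3.197, n(H) = 4.84/1.008 = 4.802, n(Cl) = 56.76/35.45 = 1.601
Divide by the smallest (1.601 mol Cl): C 1.997, H 2.999, Cl 1.000
≈ 2:3:1 → C2H3Cl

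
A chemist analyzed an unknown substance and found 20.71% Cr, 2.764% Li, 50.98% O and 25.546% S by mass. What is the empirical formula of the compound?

Assume 100 g: 20.71 g Cr, 2.764 g Li, 50.98 g O, 25.546 g S.
n(Cr) = 20.71/52.00 = 0.3983, n(Li) = 2.764/6.94 = 0.3983, n(O) = 50.98/16.00 = 3.186, n(S) = 25.546/32.07 = 0.7966
Divide by the smallest (0.3983 mol Cr): Cr 1.000, Li 1.000, O 8.000, S 2.000
≈ 1:1:8:2 → CrLiO8S2

CrLiO8S2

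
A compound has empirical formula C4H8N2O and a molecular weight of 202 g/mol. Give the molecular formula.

C8H16N4O2

Empirical-formula mass = 100.12 g/mol
n = 202 / 100.12 = 2.02 ≈ 2
Molecular formula = (C4H8N2O)2 = C8H16N4O2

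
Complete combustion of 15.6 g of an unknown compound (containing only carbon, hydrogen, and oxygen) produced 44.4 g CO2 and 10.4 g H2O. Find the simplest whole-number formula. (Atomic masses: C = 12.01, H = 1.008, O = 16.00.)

C7H8O

mol C = 44.4 / 44.01 = 1.009; mass C = 1.009 × 12.01 = 12.12 g
mol H = 2 × (10.4 / 18.02) = 1.154; mass H = 1.154 × 1.008 = 1.164 g
mass O = 15.6 − (13.28) = 2.320 g → mol O = 0.1450
Smallest is O at 0.145 mol; normalising gives C 6.957, H 7.960, O 1.000
→ C7H8O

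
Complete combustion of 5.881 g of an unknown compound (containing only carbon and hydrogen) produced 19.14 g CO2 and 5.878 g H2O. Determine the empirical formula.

C2H3

mol C = 19.14 / 44.01 = 0.4349; mass C = 0.4349 × 12.01 = 5.223 g
mol H = 2 × (5.878 / 18.02) = 0.6524; mass H = 0.6524 × 1.008 = 0.6576 g
Smallest is C at 0.4349 mol; normalising gives C 1.000, H 1.500
Scaling by 2: C 2.00, H 3.00 → C2H3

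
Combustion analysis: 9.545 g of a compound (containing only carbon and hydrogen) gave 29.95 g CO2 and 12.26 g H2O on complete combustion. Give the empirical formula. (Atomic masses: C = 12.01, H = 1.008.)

mol C = 29.95 / 44.01 = 0.6805; mass C = 0.6805 × 12.01 = 8.173 g
mol H = 2 × (12.26 / 18.02) = 1.361; mass H = 1.361 × 1.008 = 1.372 g
Divide by the smallest (0.6805 mol C): C 1.000, H 1.999
→ CH2

CH2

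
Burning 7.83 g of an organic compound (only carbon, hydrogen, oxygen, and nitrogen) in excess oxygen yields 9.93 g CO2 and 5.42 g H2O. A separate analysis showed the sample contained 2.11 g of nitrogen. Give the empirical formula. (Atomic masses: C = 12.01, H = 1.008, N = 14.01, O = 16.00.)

mol C = 9.93 / 44.01 = 0.2256; mass C = 0.2256 × 12.01 = 2.710 g
mol H = 2 × (5.42 / 18.02) = 0.6016; mass H = 0.6016 × 1.008 = 0.6064 g
mol N = 2.11 / 14.01 = 0.1506
mass O = 7.83 − (5.426) = 2.404 g → mol O = 0.1502
Divide by the smallest (0.1502 mol O): C 1.502, H 4.004, N 1.002, O 1.000
Scaling by 2: C 3.00, H 8.01, N 2.00, O 2.00 → C3H8N2O2

C3H8N2O2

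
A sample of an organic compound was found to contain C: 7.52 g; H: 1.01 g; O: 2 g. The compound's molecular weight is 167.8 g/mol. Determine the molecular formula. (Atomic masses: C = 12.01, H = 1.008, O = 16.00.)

C10H16O2

C: 7.52 g ÷ 12.01 g/mol = 0.6261 mol
H: 1.01 g ÷ 1.008 g/mol = 1.002 mol
O: 2 g ÷ 16.00 g/mol = 0.125 mol
Smallest is O at 0.125 mol; normalising gives C 5.009, H 8.016, O 1.000
Ratio ≈ 5:8:1, so the empirical formula is C5H8O
Empirical-formula mass = 84.11 g/mol
n = 167.8 / 84.11 = 1.99 ≈ 2
Molecular formula = (C5H8O)×2 = C10H16O2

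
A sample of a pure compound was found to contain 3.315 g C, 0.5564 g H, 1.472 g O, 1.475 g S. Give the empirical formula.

C6H12O2S

Moles — C: 3.315 / 12.01 = 0.276 mol; H: 0.5564 / 1.008 = 0.552 mol; O: 1.472 / 16.00 = 0.092 mol; S: 1.475 / 32.07 = 0.04599 mol
Smallest is S at 0.04599 mol; normalising gives C 6.001, H 12.001, O 2.000, S 1.000
→ C6H12O2S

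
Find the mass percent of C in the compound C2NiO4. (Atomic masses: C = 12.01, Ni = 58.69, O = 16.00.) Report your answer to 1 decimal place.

Molar mass = 2(12.01) + 1(58.69) + 4(16.00) = 146.710 g/mol
Mass of C per mole = 2 × 12.01 = 24.020 g
% C = 24.020 / 146.710 × 100 = 16.4%

16.4%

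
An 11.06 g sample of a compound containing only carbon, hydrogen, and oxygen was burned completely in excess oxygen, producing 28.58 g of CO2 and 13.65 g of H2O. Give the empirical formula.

C6H14O

mol C = 28.58 / 44.01 = 0.6494; mass C = 0.6494 × 12.01 = 7.799 g
mol H = 2 × (13.65 / 18.02) = 1.515; mass H = 1.515 × 1.008 = 1.527 g
mass O = 11.06 − (9.326) = 1.734 g → mol O = 0.1084
Ratios (÷ 0.1084): C 5.993, H 13.982, O 1.000
≈ 6:14:1 → C6H14O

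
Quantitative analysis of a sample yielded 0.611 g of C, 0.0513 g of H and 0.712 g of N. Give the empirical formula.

Moles — C: 0.611 / 12.01 = 0.05087 mol; H: 0.0513 / 1.008 = 0.05089 mol; N: 0.712 / 14.01 = 0.05082 mol
Smallest is N at 0.05082 mol; normalising gives C 1.001, H 1.001, N 1.000
≈ 1:1:1 → CHN

CHN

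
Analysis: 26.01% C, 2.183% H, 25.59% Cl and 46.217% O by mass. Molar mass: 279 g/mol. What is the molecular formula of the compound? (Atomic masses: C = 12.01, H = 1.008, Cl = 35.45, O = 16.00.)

Assume 100 g: 26.01 g C, 2.183 g H, 25.59 g Cl, 46.217 g O.
n(C) = 26.01/12.01 = 2.166, n(H) = 2.183/1.008 = 2.166, n(Cl) = 25.59/35.45 = 0.7219, n(O) = 46.217/16.00 = 2.889
Ratios (÷ 0.7219): C 3.000, H 3.000, Cl 1.000, O 4.002
Ratio ≈ 3:3:1:4, so the empirical formula is C3H3ClO4
Empirical-formula mass = 138.50 g/mol
n = 279 / 138.50 = 2.01 ≈ 2
Molecular formula = (C3H3ClO4)×2 = C6H6Cl2O8

C6H6Cl2O8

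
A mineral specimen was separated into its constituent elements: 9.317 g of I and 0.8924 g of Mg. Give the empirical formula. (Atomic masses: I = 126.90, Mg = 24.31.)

I2Mg

Moles — I: 9.317 / 126.90 = 0.07342 mol; Mg: 0.8924 / 24.31 = 0.03671 mol
Ratios (÷ 0.03671): I 2.000, Mg 1.000
→ I2Mg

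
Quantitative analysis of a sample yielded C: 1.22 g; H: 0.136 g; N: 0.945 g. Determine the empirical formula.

C: 1.22 g ÷ 12.01 g/mol = 0.1016 mol
H: 0.136 g ÷ 1.008 g/mol = 0.1349 mol
N: 0.945 g ÷ 14.01 g/mol = 0.06745 mol
Smallest is N at 0.06745 mol; normalising gives C 1.506, H 2.000, N 1.000
Multiply by 2: C 3.01, H 4.00, N 2.00 → C3H4N2

C3H4N2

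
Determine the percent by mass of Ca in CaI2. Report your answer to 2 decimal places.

13.64%

Molar mass = 1(40.08) + 2(126.90) = 293.880 g/mol
Mass of Ca per mole = 1 × 40.08 = 40.080 g
% Ca = 40.080 / 293.880 × 100 = 13.64%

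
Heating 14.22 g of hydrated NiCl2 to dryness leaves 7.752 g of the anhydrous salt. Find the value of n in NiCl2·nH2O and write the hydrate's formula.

Mass of water lost = 14.22 − 7.752 = 6.468 g → 6.468 / 18.02 = 0.3589 mol H2O
Molar mass of NiCl2 = 129.59 g/mol → mol NiCl2 = 7.752 / 129.59 = 0.05982
n = 0.3589 / 0.05982 = 6.00 ≈ 6 → NiCl2·6H2O

NiCl2·6H2O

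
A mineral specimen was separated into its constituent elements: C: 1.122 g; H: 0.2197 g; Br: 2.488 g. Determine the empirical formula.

n(C) = 1.122/12.01 = 0.09342, n(H) = 0.2197/1.008 = 0.218, n(Br) = 2.488/79.90 = 0.03114
Smallest is Br at 0.03114 mol; normalising gives C 3.000, H 6.999, Br 1.000
Ratio ≈ 3:7:1, so the empirical formula is C3H7Br

C3H7Br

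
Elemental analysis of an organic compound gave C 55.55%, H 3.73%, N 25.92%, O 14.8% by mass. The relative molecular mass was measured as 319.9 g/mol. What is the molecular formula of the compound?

C15H12N6O3

Assume 100 g: 55.55 g C, 3.73 g H, 25.92 g N, 14.8 g O.
Moles — C: 55.55 / 12.01 = 4.625 mol; H: 3.73 / 1.008 = 3.7 mol; N: 25.92 / 14.01 = 1.85 mol; O: 14.8 / 16.00 = 0.925 mol
Smallest is O at 0.925 mol; normalising gives C 5.000, H 4.000, N 2.000, O 1.000
→ C5H4N2O
Empirical-formula mass = 108.10 g/mol
n = 319.9 / 108.10 = 2.96 ≈ 3
Molecular formula = (C5H4N2O)×3 = C15H12N6O3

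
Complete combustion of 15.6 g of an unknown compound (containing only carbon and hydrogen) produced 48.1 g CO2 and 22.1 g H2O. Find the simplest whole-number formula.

mol C = 48.1 / 44.01 = 1.093; mass C = 1.093 × 12.01 = 13.13 g
mol H = 2 × (22.1 / 18.02) = 2.453; mass H = 2.453 × 1.008 = 2.472 g
Ratios (÷ 1.093): C 1.000, H 2.244
Scaling by 4: C 4.00, H 8.98 → C4H9

C4H9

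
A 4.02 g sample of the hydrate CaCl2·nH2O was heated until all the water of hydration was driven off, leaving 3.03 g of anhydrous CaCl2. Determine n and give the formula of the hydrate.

Mass of water lost = 4.02 − 3.03 = 0.99 g → 0.99 / 18.02 = 0.05494 mol H2O
Molar mass of CaCl2 = 110.98 g/mol → mol CaCl2 = 3.03 / 110.98 = 0.0273
n = 0.05494 / 0.0273 = 2.01 ≈ 2 → CaCl2·2H2O

CaCl2·2H2O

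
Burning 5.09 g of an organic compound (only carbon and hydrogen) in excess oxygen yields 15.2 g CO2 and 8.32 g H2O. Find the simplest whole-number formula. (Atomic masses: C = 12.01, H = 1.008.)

mol C = 15.2 / 44.01 = 0.3454; mass C = 0.3454 × 12.01 = 4.148 g
mol H = 2 × (8.32 / 18.02) = 0.9234; mass H = 0.9234 × 1.008 = 0.9308 g
Smallest is C at 0.3454 mol; normalising gives C 1.000, H 2.674
Scaling by 3: C 3.00, H 8.02 → C3H8

C3H8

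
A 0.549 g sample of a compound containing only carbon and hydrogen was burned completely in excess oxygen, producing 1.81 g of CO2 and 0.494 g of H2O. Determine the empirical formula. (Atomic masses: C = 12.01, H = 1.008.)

mol C = 1.81 / 44.01 = 0.04113; mass C = 0.04113 × 12.01 = 0.4939 g
mol H = 2 × (0.494 / 18.02) = 0.05483; mass H = 0.05483 × 1.008 = 0.05527 g
Divide by the smallest (0.04113 mol C): C 1.000, H 1.333
×3: C 3.00, H 4.00 → C3H4

C3H4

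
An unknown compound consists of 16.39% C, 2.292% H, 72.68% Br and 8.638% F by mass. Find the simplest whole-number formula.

C3H5Br2F

Assume 100 g: 16.39 g C, 2.292 g H, 72.68 g Br, 8.638 g F.
C: 16.39 g ÷ 12.01 g/mol = 1.365 mol
H: 2.292 g ÷ 1.008 g/mol = 2.274 mol
Br: 72.68 g ÷ 79.90 g/mol = 0.9096 mol
F: 8.638 g ÷ 19.00 g/mol = 0.4546 mol
Smallest is F at 0.4546 mol; normalising gives C 3.002, H 5.001, Br 2.001, F 1.000
→ C3H5Br2F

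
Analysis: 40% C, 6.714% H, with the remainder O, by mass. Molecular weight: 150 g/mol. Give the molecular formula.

C5H10O5

Assume 100 g: 40 g C, 6.714 g H, 53.286 g O.
Moles — C: 40 / 12.01 = 3.331 mol; H: 6.714 / 1.008 = 6.661 mol; O: 53.286 / 16.00 = 3.33 mol
Divide by the smallest (3.33 mol O): C 1.000, H 2.000, O 1.000
≈ 1:2:1 → CH2O
Empirical-formula mass = 30.03 g/mol
n = 150 / 30.03 = 5.00 ≈ 5
Molecular formula = (CH2O)×5 = C5H10O5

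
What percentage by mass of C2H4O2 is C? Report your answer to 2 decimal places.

Molar mass = 2(12.01) + 4(1.008) + 2(16.00) = 60.052 g/mol
Mass of C per mole = 2 × 12.01 = 24.020 g
% C = 24.020 / 60.052 × 100 = 40.00%

40.00%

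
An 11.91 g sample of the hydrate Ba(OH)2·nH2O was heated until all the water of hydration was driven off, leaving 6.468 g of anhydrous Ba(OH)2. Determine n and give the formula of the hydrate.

Mass of water lost = 11.91 − 6.468 = 5.442 g → 5.442 / 18.02 = 0.302 mol H2O
Molar mass of Ba(OH)2 = 171.35 g/mol → mol Ba(OH)2 = 6.468 / 171.35 = 0.03775
n = 0.302 / 0.03775 = 8.00 ≈ 8 → Ba(OH)2·8H2O

Ba(OH)2·8H2O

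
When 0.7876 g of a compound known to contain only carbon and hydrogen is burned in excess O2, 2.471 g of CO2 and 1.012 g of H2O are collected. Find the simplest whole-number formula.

CH2

mol C = 2.471 / 44.01 = 0.05615; mass C = 0.05615 × 12.01 = 0.6743 g
mol H = 2 × (1.012 / 18.02) = 0.1123; mass H = 0.1123 × 1.008 = 0.1132 g
Divide by the smallest (0.05615 mol C): C 1.000, H 2.000
≈ 1:2 → CH2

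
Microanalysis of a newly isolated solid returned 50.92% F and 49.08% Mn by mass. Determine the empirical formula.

F3Mn

Assume 100 g: 50.92 g F, 49.08 g Mn.
Moles — F: 50.92 / 19.00 = 2.68 mol; Mn: 49.08 / 54.94 = 0.8933 mol
Ratios (÷ 0.8933): F 3.000, Mn 1.000
Ratio ≈ 3:1, so the empirical formula is F3Mn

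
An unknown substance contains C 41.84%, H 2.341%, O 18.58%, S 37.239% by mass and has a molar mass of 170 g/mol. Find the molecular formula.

C6H4O2S2

Assume 100 g: 41.84 g C, 2.341 g H, 18.58 g O, 37.239 g S.
Moles — C: 41.84 / 12.01 = 3.484 mol; H: 2.341 / 1.008 = 2.322 mol; O: 18.58 / 16.00 = 1.161 mol; S: 37.239 / 32.07 = 1.161 mol
Smallest is S at 1.161 mol; normalising gives C 3.000, H 2.000, O 1.000, S 1.000
Ratio ≈ 3:2:1:1, so the empirical formula is C3H2OS
Empirical-formula mass = 86.12 g/mol
n = 170 / 86.12 = 1.97 ≈ 2
Molecular formula = (C3H2OS)×2 = C6H4O2S2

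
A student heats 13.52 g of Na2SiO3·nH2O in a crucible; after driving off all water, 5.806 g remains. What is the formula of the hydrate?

Mass of water lost = 13.52 − 5.806 = 7.714 g → 7.714 / 18.02 = 0.4281 mol H2O
Molar mass of Na2SiO3 = 122.07 g/mol → mol Na2SiO3 = 5.806 / 122.07 = 0.04756
n = 0.4281 / 0.04756 = 9.00 ≈ 9 → Na2SiO3·9H2O

Na2SiO3·9H2O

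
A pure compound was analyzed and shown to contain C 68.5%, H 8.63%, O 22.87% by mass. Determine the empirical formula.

C4H6O

Assume 100 g: 68.5 g C, 8.63 g H, 22.87 g O.
Moles — C: 68.5 / 12.01 = 5.704 mol; H: 8.63 / 1.008 = 8.562 mol; O: 22.87 / 16.00 = 1.429 mol
Divide by the smallest (1.429 mol O): C 3.990, H 5.990, O 1.000
Ratio ≈ 4:6:1, so the empirical formula is C4H6O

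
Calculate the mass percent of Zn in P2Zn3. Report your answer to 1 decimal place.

76.0%

Molar mass = 2(30.97) + 3(65.38) = 258.080 g/mol
Mass of Zn per mole = 3 × 65.38 = 196.140 g
% Zn = 196.140 / 258.080 × 100 = 76.0%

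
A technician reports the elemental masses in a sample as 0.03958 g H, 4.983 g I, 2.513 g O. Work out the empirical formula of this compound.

n(H) = 0.03958/1.008 = 0.03927, n(I) = 4.983/126.90 = 0.03927, n(O) = 2.513/16.00 = 0.1571
Smallest is H at 0.03927 mol; normalising gives H 1.000, I 1.000, O 4.000
→ HIO4

HIO4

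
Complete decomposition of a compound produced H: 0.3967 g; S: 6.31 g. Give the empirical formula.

H: 0.3967 g ÷ 1.008 g/mol = 0.3936 mol
S: 6.31 g ÷ 32.07 g/mol = 0.1968 mol
Ratios (÷ 0.1968): H 2.000, S 1.000
→ H2S

H2S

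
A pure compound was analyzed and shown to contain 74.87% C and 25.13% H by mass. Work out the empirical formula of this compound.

Assume 100 g: 74.87 g C, 25.13 g H.
n(C) = 74.87/12.01 = 6.234, n(H) = 25.13/1.008 = 24.93
Ratios (÷ 6.234): C 1.000, H 3.999
Ratio ≈ 1:4, so the empirical formula is CH4

CH4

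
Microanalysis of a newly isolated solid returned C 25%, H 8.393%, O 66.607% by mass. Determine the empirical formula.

Assume 100 g: 25 g C, 8.393 g H, 66.607 g O.
C: 25 g ÷ 12.01 g/mol = 2.082 mol
H: 8.393 g ÷ 1.008 g/mol = 8.326 mol
O: 66.607 g ÷ 16.00 g/mol = 4.163 mol
Ratios (÷ 2.082): C 1.000, H 4.000, O 2.000
≈ 1:4:2 → CH4O2

CH4O2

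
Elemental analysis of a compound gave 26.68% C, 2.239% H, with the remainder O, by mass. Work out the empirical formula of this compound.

Assume 100 g: 26.68 g C, 2.239 g H, 71.081 g O.
Moles — C: 26.68 / 12.01 = 2.221 mol; H: 2.239 / 1.008 = 2.221 mol; O: 71.081 / 16.00 = 4.443 mol
Divide by the smallest (2.221 mol H): C 1.000, H 1.000, O 2.000
→ CHO2

CHO2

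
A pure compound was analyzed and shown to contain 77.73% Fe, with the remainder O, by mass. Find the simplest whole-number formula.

FeO

Assume 100 g: 77.73 g Fe, 22.27 g O.
Moles — Fe: 77.73 / 55.85 = 1.392 mol; O: 22.27 / 16.00 = 1.392 mol
Divide by the smallest (1.392 mol Fe): Fe 1.000, O 1.000
≈ 1:1 → FeO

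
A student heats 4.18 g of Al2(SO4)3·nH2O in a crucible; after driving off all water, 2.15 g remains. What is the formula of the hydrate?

Al2(SO4)3·18H2O

Mass of water lost = 4.18 − 2.15 = 2.03 g → 2.03 / 18.02 = 0.1127 mol H2O
Molar mass of Al2(SO4)3 = 342.17 g/mol → mol Al2(SO4)3 = 2.15 / 342.17 = 0.006283
n = 0.1127 / 0.006283 = 17.93 ≈ 18 → Al2(SO4)3·18H2O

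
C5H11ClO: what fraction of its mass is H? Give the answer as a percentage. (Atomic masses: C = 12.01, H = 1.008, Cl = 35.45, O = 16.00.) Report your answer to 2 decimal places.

9.04%

Molar mass = 5(12.01) + 11(1.008) + 1(35.45) + 1(16.00) = 122.588 g/mol
Mass of H per mole = 11 × 1.008 = 11.088 g
% H = 11.088 / 122.588 × 100 = 9.04%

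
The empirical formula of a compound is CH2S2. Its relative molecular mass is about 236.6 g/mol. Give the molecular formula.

Empirical-formula mass = 78.17 g/mol
n = 236.6 / 78.17 = 3.03 ≈ 3
Molecular formula = (CH2S2)3 = C3H6S6

C3H6S6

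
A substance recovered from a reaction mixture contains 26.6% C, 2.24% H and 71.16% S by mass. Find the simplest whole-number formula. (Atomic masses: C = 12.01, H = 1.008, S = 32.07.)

CHS

Assume 100 g: 26.6 g C, 2.24 g H, 71.16 g S.
n(C) = 26.6/12.01 = 2.215, n(H) = 2.24/1.008 = 2.222, n(S) = 71.16/32.07 = 2.219
Smallest is C at 2.215 mol; normalising gives C 1.000, H 1.003, S 1.002
≈ 1:1:1 → CHS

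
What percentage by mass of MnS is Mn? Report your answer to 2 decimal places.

63.14%

Molar mass = 1(54.94) + 1(32.07) = 87.010 g/mol
Mass of Mn per mole = 1 × 54.94 = 54.940 g
% Mn = 54.940 / 87.010 × 100 = 63.14%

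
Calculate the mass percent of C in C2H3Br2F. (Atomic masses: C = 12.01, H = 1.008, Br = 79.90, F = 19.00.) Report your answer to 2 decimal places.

Molar mass = 2(12.01) + 3(1.008) + 2(79.90) + 1(19.00) = 205.844 g/mol
Mass of C per mole = 2 × 12.01 = 24.020 g
% C = 24.020 / 205.844 × 100 = 11.67%

11.67%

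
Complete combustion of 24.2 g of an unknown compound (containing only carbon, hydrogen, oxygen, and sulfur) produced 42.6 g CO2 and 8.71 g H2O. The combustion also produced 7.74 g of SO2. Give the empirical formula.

C8H8O4S

mol C = 42.6 / 44.01 = 0.9680; mass C = 0.9680 × 12.01 = 11.63 g
mol H = 2 × (8.71 / 18.02) = 0.9667; mass H = 0.9667 × 1.008 = 0.9744 g
mol S = 7.74 / 64.07 = 0.1208; mass S = 3.874 g
mass O = 24.2 − (16.47) = 7.726 g → mol O = 0.4829
Ratios (÷ 0.1208): C 8.013, H 8.002, O 3.997, S 1.000
Ratio ≈ 8:8:4:1, so the empirical formula is C8H8O4S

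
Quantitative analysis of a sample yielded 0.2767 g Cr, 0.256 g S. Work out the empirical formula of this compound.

Cr: 0.2767 g ÷ 52.00 g/mol = 0.005321 mol
S: 0.256 g ÷ 32.07 g/mol = 0.007983 mol
Smallest is Cr at 0.005321 mol; normalising gives Cr 1.000, S 1.500
×2: Cr 2.00, S 3.00 → Cr2S3

Cr2S3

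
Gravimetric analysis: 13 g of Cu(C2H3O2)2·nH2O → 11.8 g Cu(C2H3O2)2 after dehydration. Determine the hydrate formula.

Mass of water lost = 13 − 11.8 = 1.2 g → 1.2 / 18.02 = 0.06659 mol H2O
Molar mass of Cu(C2H3O2)2 = 181.64 g/mol → mol Cu(C2H3O2)2 = 11.8 / 181.64 = 0.06496
n = 0.06659 / 0.06496 = 1.03 ≈ 1 → Cu(C2H3O2)2·H2O

Cu(C2H3O2)2·H2O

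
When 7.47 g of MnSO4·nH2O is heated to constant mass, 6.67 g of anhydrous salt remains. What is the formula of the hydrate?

MnSO4·H2O

Mass of water lost = 7.47 − 6.67 = 0.8 g → 0.8 / 18.02 = 0.0444 mol H2O
Molar mass of MnSO4 = 151.01 g/mol → mol MnSO4 = 6.67 / 151.01 = 0.04417
n = 0.0444 / 0.04417 = 1.01 ≈ 1 → MnSO4·H2O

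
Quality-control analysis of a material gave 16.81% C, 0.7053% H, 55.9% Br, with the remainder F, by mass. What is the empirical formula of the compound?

Assume 100 g: 16.81 g C, 0.7053 g H, 55.9 g Br, 26.585 g F.
C: 16.81 g ÷ 12.01 g/mol = 1.4 mol
H: 0.7053 g ÷ 1.008 g/mol = 0.6997 mol
Br: 55.9 g ÷ 79.90 g/mol = 0.6996 mol
F: 26.585 g ÷ 19.00 g/mol = 1.399 mol
Ratios (÷ 0.6996): C 2.001, H 1.000, Br 1.000, F 2.000
→ C2HBrF2

C2HBrF2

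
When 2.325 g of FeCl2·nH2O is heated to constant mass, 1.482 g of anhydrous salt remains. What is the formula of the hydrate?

FeCl2·4H2O

Mass of water lost = 2.325 − 1.482 = 0.843 g → 0.843 / 18.02 = 0.04678 mol H2O
Molar mass of FeCl2 = 126.75 g/mol → mol FeCl2 = 1.482 / 126.75 = 0.01169
n = 0.04678 / 0.01169 = 4.00 ≈ 4 → FeCl2·4H2O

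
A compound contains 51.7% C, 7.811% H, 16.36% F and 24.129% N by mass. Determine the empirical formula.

Assume 100 g: 51.7 g C, 7.811 g H, 16.36 g F, 24.129 g N.
n(C) = 51.7/12.01 = 4.305, n(H) = 7.811/1.008 = 7.749, n(F) = 16.36/19.00 = 0.8611, n(N) = 24.129/14.01 = 1.722
Smallest is F at 0.8611 mol; normalising gives C 4.999, H 8.999, F 1.000, N 2.000
Ratio ≈ 5:9:1:2, so the empirical formula is C5H9FN2

C5H9FN2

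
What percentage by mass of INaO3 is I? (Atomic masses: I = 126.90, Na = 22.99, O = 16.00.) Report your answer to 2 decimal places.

Molar mass = 1(126.90) + 1(22.99) + 3(16.00) = 197.890 g/mol
Mass of I per mole = 1 × 126.90 = 126.900 g
% I = 126.900 / 197.890 × 100 = 64.13%

64.13%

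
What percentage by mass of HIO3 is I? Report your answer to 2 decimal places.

Molar mass = 1(1.008) + 1(126.90) + 3(16.00) = 175.908 g/mol
Mass of I per mole = 1 × 126.90 = 126.900 g
% I = 126.900 / 175.908 × 100 = 72.14%

72.14%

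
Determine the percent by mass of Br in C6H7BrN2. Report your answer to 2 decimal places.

42.72%

Molar mass = 6(12.01) + 7(1.008) + 1(79.90) + 2(14.01) = 187.036 g/mol
Mass of Br per mole = 1 × 79.90 = 79.900 g
% Br = 79.900 / 187.036 × 100 = 42.72%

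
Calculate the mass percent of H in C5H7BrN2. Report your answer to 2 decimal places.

4.03%

Molar mass = 5(12.01) + 7(1.008) + 1(79.90) + 2(14.01) = 175.026 g/mol
Mass of H per mole = 7 × 1.008 = 7.056 g
% H = 7.056 / 175.026 × 100 = 4.03%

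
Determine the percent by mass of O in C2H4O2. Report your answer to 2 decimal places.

Molar mass = 2(12.01) + 4(1.008) + 2(16.00) = 60.052 g/mol
Mass of O per mole = 2 × 16.00 = 32.000 g
% O = 32.000 / 60.052 × 100 = 53.29%

53.29%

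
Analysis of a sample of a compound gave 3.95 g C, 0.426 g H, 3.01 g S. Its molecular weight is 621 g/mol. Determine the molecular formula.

C: 3.95 g ÷ 12.01 g/mol = 0.3289 mol
H: 0.426 g ÷ 1.008 g/mol = 0.4226 mol
S: 3.01 g ÷ 32.07 g/mol = 0.09386 mol
Ratios (÷ 0.09386): C 3.504, H 4.503, S 1.000
Scaling by 2: C 7.01, H 9.01, S 2.00 → C7H9S2
Empirical-formula mass = 157.28 g/mol
n = 621 / 157.28 = 3.95 ≈ 4
Molecular formula = (C7H9S2)×4 = C28H36S8

C28H36S8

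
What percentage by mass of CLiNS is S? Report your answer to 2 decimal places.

Molar mass = 1(12.01) + 1(6.94) + 1(14.01) + 1(32.07) = 65.030 g/mol
Mass of S per mole = 1 × 32.07 = 32.070 g
% S = 32.070 / 65.030 × 100 = 49.32%

49.32%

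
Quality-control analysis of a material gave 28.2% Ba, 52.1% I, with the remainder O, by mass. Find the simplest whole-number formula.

Assume 100 g: 28.2 g Ba, 52.1 g I, 19.7 g O.
n(Ba) = 28.2/137.33 = 0.2053, n(I) = 52.1/126.90 = 0.4106, n(O) = 19.7/16.00 = 1.231
Ratios (÷ 0.2053): Ba 1.000, I 1.999, O 5.996
→ BaI2O6

BaI2O6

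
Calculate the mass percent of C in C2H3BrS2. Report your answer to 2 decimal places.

Molar mass = 2(12.01) + 3(1.008) + 1(79.90) + 2(32.07) = 171.084 g/mol
Mass of C per mole = 2 × 12.01 = 24.020 g
% C = 24.020 / 171.084 × 100 = 14.04%

14.04%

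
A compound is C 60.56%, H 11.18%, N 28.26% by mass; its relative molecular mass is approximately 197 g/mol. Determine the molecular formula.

Assume 100 g: 60.56 g C, 11.18 g H, 28.26 g N.
Moles — C: 60.56 / 12.01 = 5.042 mol; H: 11.18 / 1.008 = 11.09 mol; N: 28.26 / 14.01 = 2.017 mol
Divide by the smallest (2.017 mol N): C 2.500, H 5.499, N 1.000
×2: C 5.00, H 11.00, N 2.00 → C5H11N2
Empirical-formula mass = 99.16 g/mol
n = 197 / 99.16 = 1.99 ≈ 2
Molecular formula = (C5H11N2)×2 = C10H22N4

C10H22N4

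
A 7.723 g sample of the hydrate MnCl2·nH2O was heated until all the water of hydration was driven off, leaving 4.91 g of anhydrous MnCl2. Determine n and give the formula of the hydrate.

Mass of water lost = 7.723 − 4.91 = 2.813 g → 2.813 / 18.02 = 0.1561 mol H2O
Molar mass of MnCl2 = 125.84 g/mol → mol MnCl2 = 4.91 / 125.84 = 0.03902
n = 0.1561 / 0.03902 = 4.00 ≈ 4 → MnCl2·4H2O

MnCl2·4H2O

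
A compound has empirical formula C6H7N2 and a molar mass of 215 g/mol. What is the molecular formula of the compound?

Empirical-formula mass = 107.14 g/mol
n = 215 / 107.14 = 2.01 ≈ 2
Molecular formula = (C6H7N2)2 = C12H14N4

C12H14N4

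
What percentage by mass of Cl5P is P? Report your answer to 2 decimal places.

14.87%

Molar mass = 5(35.45) + 1(30.97) = 208.220 g/mol
Mass of P per mole = 1 × 30.97 = 30.970 g
% P = 30.970 / 208.220 × 100 = 14.87%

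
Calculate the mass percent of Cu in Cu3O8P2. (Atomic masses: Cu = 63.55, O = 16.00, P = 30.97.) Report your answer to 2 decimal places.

50.09%

Molar mass = 3(63.55) + 8(16.00) + 2(30.97) = 380.590 g/mol
Mass of Cu per mole = 3 × 63.55 = 190.650 g
% Cu = 190.650 / 380.590 × 100 = 50.09%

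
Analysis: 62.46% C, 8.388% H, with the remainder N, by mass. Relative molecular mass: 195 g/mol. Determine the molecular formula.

C10H16N4

Assume 100 g: 62.46 g C, 8.388 g H, 29.152 g N.
Moles — C: 62.46 / 12.01 = 5.201 mol; H: 8.388 / 1.008 = 8.321 mol; N: 29.152 / 14.01 = 2.081 mol
Smallest is N at 2.081 mol; normalising gives C 2.499, H 3.999, N 1.000
Scaling by 2: C 5.00, H 8.00, N 2.00 → C5H8N2
Empirical-formula mass = 96.13 g/mol
n = 195 / 96.13 = 2.03 ≈ 2
Molecular formula = (C5H8N2)×2 = C10H16N4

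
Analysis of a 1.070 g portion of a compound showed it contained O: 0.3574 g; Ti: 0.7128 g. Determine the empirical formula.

Moles — O: 0.3574 / 16.00 = 0.02234 mol; Ti: 0.7128 / 47.87 = 0.01489 mol
Ratios (÷ 0.01489): O 1.500, Ti 1.000
Scaling by 2: O 3.00, Ti 2.00 → O3Ti2

O3Ti2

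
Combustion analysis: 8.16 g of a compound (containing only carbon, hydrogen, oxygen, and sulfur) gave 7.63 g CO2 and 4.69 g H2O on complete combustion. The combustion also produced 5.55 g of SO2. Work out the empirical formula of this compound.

C2H6O2S

mol C = 7.63 / 44.01 = 0.1734; mass C = 0.1734 × 12.01 = 2.082 g
mol H = 2 × (4.69 / 18.02) = 0.5205; mass H = 0.5205 × 1.008 = 0.5247 g
mol S = 5.55 / 64.07 = 0.08662; mass S = 2.778 g
mass O = 8.16 − (5.385) = 2.775 g → mol O = 0.1734
Smallest is S at 0.08662 mol; normalising gives C 2.001, H 6.009, O 2.002, S 1.000
Ratio ≈ 2:6:2:1, so the empirical formula is C2H6O2S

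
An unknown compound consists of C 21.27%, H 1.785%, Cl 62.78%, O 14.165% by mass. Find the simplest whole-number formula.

C2H2Cl2O

Assume 100 g: 21.27 g C, 1.785 g H, 62.78 g Cl, 14.165 g O.
Moles — C: 21.27 / 12.01 = 1.771 mol; H: 1.785 / 1.008 = 1.771 mol; Cl: 62.78 / 35.45 = 1.771 mol; O: 14.165 / 16.00 = 0.8853 mol
Ratios (÷ 0.8853): C 2.000, H 2.000, Cl 2.000, O 1.000
→ C2H2Cl2O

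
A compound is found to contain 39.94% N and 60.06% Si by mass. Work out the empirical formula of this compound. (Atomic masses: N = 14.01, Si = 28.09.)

Assume 100 g: 39.94 g N, 60.06 g Si.
n(N) = 39.94/14.01 = 2.851, n(Si) = 60.06/28.09 = 2.138
Ratios (÷ 2.138): N 1.333, Si 1.000
Scaling by 3: N 4.00, Si 3.00 → N4Si3

N4Si3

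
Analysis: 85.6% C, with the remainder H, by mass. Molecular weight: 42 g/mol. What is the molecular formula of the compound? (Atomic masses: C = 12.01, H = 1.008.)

C3H6

Assume 100 g: 85.6 g C, 14.4 g H.
C: 85.6 g ÷ 12.01 g/mol = 7.127 mol
H: 14.4 g ÷ 1.008 g/mol = 14.29 mol
Ratios (÷ 7.127): C 1.000, H 2.004
Ratio ≈ 1:2, so the empirical formula is CH2
Empirical-formula mass = 14.03 g/mol
n = 42 / 14.03 = 2.99 ≈ 3
Molecular formula = (CH2)×3 = C3H6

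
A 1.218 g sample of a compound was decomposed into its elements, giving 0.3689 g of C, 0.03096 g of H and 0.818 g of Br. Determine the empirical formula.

Moles — C: 0.3689 / 12.01 = 0.03072 mol; H: 0.03096 / 1.008 = 0.03071 mol; Br: 0.818 / 79.90 = 0.01024 mol
Ratios (÷ 0.01024): C 3.000, H 3.000, Br 1.000
≈ 3:3:1 → C3H3Br

C3H3Br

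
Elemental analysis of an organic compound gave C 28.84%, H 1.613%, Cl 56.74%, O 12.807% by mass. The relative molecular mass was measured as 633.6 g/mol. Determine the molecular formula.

Assume 100 g: 28.84 g C, 1.613 g H, 56.74 g Cl, 12.807 g O.
n(C) = 28.84/12.01 = 2.401, n(H) = 1.613/1.008 = 1.6, n(Cl) = 56.74/35.45 = 1.601, n(O) = 12.807/16.00 = 0.8004
Ratios (÷ 0.8004): C 3.000, H 1.999, Cl 2.000, O 1.000
Ratio ≈ 3:2:2:1, so the empirical formula is C3H2Cl2O
Empirical-formula mass = 124.95 g/mol
n = 633.6 / 124.95 = 5.07 ≈ 5
Molecular formula = (C3H2Cl2O)×5 = C15H10Cl10O5

C15H10Cl10O5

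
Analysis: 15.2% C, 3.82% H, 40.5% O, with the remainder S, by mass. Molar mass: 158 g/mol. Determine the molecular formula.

C2H6O4S2

Assume 100 g: 15.2 g C, 3.82 g H, 40.5 g O, 40.48 g S.
C: 15.2 g ÷ 12.01 g/mol = 1.266 mol
H: 3.82 g ÷ 1.008 g/mol = 3.79 mol
O: 40.5 g ÷ 16.00 g/mol = 2.531 mol
S: 40.48 g ÷ 32.07 g/mol = 1.262 mol
Divide by the smallest (1.262 mol S): C 1.003, H 3.002, O 2.005, S 1.000
Ratio ≈ 1:3:2:1, so the empirical formula is CH3O2S
Empirical-formula mass = 79.10 g/mol
n = 158 / 79.10 = 2.00 ≈ 2
Molecular formula = (CH3O2S)×2 = C2H6O4S2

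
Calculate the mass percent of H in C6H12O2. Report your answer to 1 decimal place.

10.4%

Molar mass = 6(12.01) + 12(1.008) + 2(16.00) = 116.156 g/mol
Mass of H per mole = 12 × 1.008 = 12.096 g
% H = 12.096 / 116.156 × 100 = 10.4%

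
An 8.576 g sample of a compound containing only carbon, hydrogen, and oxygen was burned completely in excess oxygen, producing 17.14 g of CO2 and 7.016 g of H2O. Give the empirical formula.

C2H4O

mol C = 17.14 / 44.01 = 0.3895; mass C = 0.3895 × 12.01 = 4.677 g
mol H = 2 × (7.016 / 18.02) = 0.7787; mass H = 0.7787 × 1.008 = 0.7849 g
mass O = 8.576 − (5.462) = 3.114 g → mol O = 0.1946
Smallest is O at 0.1946 mol; normalising gives C 2.001, H 4.001, O 1.000
≈ 2:4:1 → C2H4O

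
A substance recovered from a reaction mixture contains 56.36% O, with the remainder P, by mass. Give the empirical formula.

O5P2

Assume 100 g: 56.36 g O, 43.64 g P.
Moles — O: 56.36 / 16.00 = 3.522 mol; P: 43.64 / 30.97 = 1.409 mol
Divide by the smallest (1.409 mol P): O 2.500, P 1.000
Scaling by 2: O 5.00, P 2.00 → O5P2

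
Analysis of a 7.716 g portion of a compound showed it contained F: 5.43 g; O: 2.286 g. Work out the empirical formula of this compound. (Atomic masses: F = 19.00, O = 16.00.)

Moles — F: 5.43 / 19.00 = 0.2858 mol; O: 2.286 / 16.00 = 0.1429 mol
Smallest is O at 0.1429 mol; normalising gives F 2.000, O 1.000
Ratio ≈ 2:1, so the empirical formula is F2O

F2O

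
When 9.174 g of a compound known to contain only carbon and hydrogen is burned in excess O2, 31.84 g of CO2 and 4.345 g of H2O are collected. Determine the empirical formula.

C3H2

mol C = 31.84 / 44.01 = 0.7235; mass C = 0.7235 × 12.01 = 8.689 g
mol H = 2 × (4.345 / 18.02) = 0.4822; mass H = 0.4822 × 1.008 = 0.4861 g
Smallest is H at 0.4822 mol; normalising gives C 1.500, H 1.000
×2: C 3.00, H 2.00 → C3H2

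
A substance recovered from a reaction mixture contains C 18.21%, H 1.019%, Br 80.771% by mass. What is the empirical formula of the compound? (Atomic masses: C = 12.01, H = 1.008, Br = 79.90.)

Assume 100 g: 18.21 g C, 1.019 g H, 80.771 g Br.
n(C) = 18.21/12.01 = 1.516, n(H) = 1.019/1.008 = 1.011, n(Br) = 80.771/79.90 = 1.011
Smallest is Br at 1.011 mol; normalising gives C 1.500, H 1.000, Br 1.000
Scaling by 2: C 3.00, H 2.00, Br 2.00 → C3H2Br2

C3H2Br2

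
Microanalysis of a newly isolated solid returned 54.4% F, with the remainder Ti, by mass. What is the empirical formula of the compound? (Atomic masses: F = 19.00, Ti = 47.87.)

F3Ti

Assume 100 g: 54.4 g F, 45.6 g Ti.
F: 54.4 g ÷ 19.00 g/mol = 2.863 mol
Ti: 45.6 g ÷ 47.87 g/mol = 0.9526 mol
Smallest is Ti at 0.9526 mol; normalising gives F 3.006, Ti 1.000
≈ 3:1 → F3Ti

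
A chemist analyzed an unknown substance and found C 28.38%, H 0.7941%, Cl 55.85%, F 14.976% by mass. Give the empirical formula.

C3HCl2F

Assume 100 g: 28.38 g C, 0.7941 g H, 55.85 g Cl, 14.976 g F.
C: 28.38 g ÷ 12.01 g/mol = 2.363 mol
H: 0.7941 g ÷ 1.008 g/mol = 0.7878 mol
Cl: 55.85 g ÷ 35.45 g/mol = 1.575 mol
F: 14.976 g ÷ 19.00 g/mol = 0.7882 mol
Ratios (÷ 0.7878): C 3.000, H 1.000, Cl 2.000, F 1.001
≈ 3:1:2:1 → C3HCl2F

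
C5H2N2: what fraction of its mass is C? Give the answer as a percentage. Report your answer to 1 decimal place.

Molar mass = 5(12.01) + 2(1.008) + 2(14.01) = 90.086 g/mol
Mass of C per mole = 5 × 12.01 = 60.050 g
% C = 60.050 / 90.086 × 100 = 66.7%

66.7%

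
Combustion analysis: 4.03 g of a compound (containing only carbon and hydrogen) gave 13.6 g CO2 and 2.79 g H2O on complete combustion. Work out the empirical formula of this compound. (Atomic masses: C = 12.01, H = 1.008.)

CH

mol C = 13.6 / 44.01 = 0.3090; mass C = 0.3090 × 12.01 = 3.711 g
mol H = 2 × (2.79 / 18.02) = 0.3097; mass H = 0.3097 × 1.008 = 0.3121 g
Ratios (÷ 0.309): C 1.000, H 1.002
≈ 1:1 → CH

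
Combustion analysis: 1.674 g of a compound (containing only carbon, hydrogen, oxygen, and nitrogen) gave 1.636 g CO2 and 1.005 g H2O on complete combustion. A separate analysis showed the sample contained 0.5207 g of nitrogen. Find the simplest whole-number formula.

CH3NO

mol C = 1.636 / 44.01 = 0.03717; mass C = 0.03717 × 12.01 = 0.4465 g
mol H = 2 × (1.005 / 18.02) = 0.1115; mass H = 0.1115 × 1.008 = 0.1124 g
mol N = 0.5207 / 14.01 = 0.03717
mass O = 1.674 − (1.080) = 0.5944 g → mol O = 0.03715
Smallest is O at 0.03715 mol; normalising gives C 1.001, H 3.002, N 1.000, O 1.000
Ratio ≈ 1:3:1:1, so the empirical formula is CH3NO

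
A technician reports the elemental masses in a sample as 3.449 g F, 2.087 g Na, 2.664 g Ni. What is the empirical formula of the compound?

F: 3.449 g ÷ 19.00 g/mol = 0.1815 mol
Na: 2.087 g ÷ 22.99 g/mol = 0.09078 mol
Ni: 2.664 g ÷ 58.69 g/mol = 0.04539 mol
Ratios (÷ 0.04539): F 3.999, Na 2.000, Ni 1.000
Ratio ≈ 4:2:1, so the empirical formula is F4Na2Ni

F4Na2Ni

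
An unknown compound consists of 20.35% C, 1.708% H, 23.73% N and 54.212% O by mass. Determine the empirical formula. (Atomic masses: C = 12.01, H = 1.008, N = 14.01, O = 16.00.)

Assume 100 g: 20.35 g C, 1.708 g H, 23.73 g N, 54.212 g O.
Moles — C: 20.35 / 12.01 = 1.694 mol; H: 1.708 / 1.008 = 1.694 mol; N: 23.73 / 14.01 = 1.694 mol; O: 54.212 / 16.00 = 3.388 mol
Smallest is N at 1.694 mol; normalising gives C 1.000, H 1.000, N 1.000, O 2.000
≈ 1:1:1:2 → CHNO2

CHNO2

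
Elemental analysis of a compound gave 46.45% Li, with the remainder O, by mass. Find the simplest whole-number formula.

Assume 100 g: 46.45 g Li, 53.55 g O.
n(Li) = 46.45/6.94 = 6.693, n(O) = 53.55/16.00 = 3.347
Ratios (÷ 3.347): Li 2.000, O 1.000
≈ 2:1 → Li2O

Li2O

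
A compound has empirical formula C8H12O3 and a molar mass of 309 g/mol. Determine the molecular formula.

Empirical-formula mass = 156.18 g/mol
n = 309 / 156.18 = 1.98 ≈ 2
Molecular formula = (C8H12O3)2 = C16H24O6

C16H24O6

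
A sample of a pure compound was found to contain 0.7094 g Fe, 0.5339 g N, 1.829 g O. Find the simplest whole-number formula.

n(Fe) = 0.7094/55.85 = 0.0127, n(N) = 0.5339/14.01 = 0.03811, n(O) = 1.829/16.00 = 0.1143
Smallest is Fe at 0.0127 mol; normalising gives Fe 1.000, N 3.000, O 9.000
Ratio ≈ 1:3:9, so the empirical formula is FeN3O9

FeN3O9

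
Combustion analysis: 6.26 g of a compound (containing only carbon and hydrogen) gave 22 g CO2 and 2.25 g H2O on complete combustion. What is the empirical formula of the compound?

mol C = 22 / 44.01 = 0.4999; mass C = 0.4999 × 12.01 = 6.004 g
mol H = 2 × (2.25 / 18.02) = 0.2497; mass H = 0.2497 × 1.008 = 0.2517 g
Ratios (÷ 0.2497): C 2.002, H 1.000
Ratio ≈ 2:1, so the empirical formula is C2H

C2H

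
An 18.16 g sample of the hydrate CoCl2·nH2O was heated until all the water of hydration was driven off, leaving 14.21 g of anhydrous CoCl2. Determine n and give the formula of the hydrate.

CoCl2·2H2O

Mass of water lost = 18.16 − 14.21 = 3.95 g → 3.95 / 18.02 = 0.2192 mol H2O
Molar mass of CoCl2 = 129.83 g/mol → mol CoCl2 = 14.21 / 129.83 = 0.1095
n = 0.2192 / 0.1095 = 2.00 ≈ 2 → CoCl2·2H2O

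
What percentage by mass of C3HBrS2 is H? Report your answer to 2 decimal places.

0.56%

Molar mass = 3(12.01) + 1(1.008) + 1(79.90) + 2(32.07) = 181.078 g/mol
Mass of H per mole = 1 × 1.008 = 1.008 g
% H = 1.008 / 181.078 × 100 = 0.56%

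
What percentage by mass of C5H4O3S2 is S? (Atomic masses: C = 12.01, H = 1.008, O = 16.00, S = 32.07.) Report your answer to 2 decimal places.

36.40%

Molar mass = 5(12.01) + 4(1.008) + 3(16.00) + 2(32.07) = 176.222 g/mol
Mass of S per mole = 2 × 32.07 = 64.140 g
% S = 64.140 / 176.222 × 100 = 36.40%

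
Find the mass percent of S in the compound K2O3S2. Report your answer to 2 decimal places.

Molar mass = 2(39.10) + 3(16.00) + 2(32.07) = 190.340 g/mol
Mass of S per mole = 2 × 32.07 = 64.140 g
% S = 64.140 / 190.340 × 100 = 33.70%

33.70%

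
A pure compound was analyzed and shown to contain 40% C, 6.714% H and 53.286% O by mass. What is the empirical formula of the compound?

Assume 100 g: 40 g C, 6.714 g H, 53.286 g O.
n(C) = 40/12.01 = 3.331, n(H) = 6.714/1.008 = 6.661, n(O) = 53.286/16.00 = 3.33
Ratios (÷ 3.33): C 1.000, H 2.000, O 1.000
≈ 1:2:1 → CH2O

CH2O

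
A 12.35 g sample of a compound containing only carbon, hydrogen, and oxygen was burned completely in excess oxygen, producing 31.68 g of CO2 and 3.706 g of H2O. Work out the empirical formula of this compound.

C7H4O2

mol C = 31.68 / 44.01 = 0.7198; mass C = 0.7198 × 12.01 = 8.645 g
mol H = 2 × (3.706 / 18.02) = 0.4113; mass H = 0.4113 × 1.008 = 0.4146 g
mass O = 12.35 − (9.060) = 3.290 g → mol O = 0.2056
Smallest is O at 0.2056 mol; normalising gives C 3.501, H 2.000, O 1.000
×2: C 7.00, H 4.00, O 2.00 → C7H4O2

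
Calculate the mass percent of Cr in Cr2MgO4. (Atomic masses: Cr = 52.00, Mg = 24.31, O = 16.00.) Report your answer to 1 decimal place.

Molar mass = 2(52.00) + 1(24.31) + 4(16.00) = 192.310 g/mol
Mass of Cr per mole = 2 × 52.00 = 104.000 g
% Cr = 104.000 / 192.310 × 100 = 54.1%

54.1%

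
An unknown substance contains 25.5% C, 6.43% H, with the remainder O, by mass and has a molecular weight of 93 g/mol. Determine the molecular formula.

C2H6O4

Assume 100 g: 25.5 g C, 6.43 g H, 68.07 g O.
n(C) = 25.5/12.01 = 2.123, n(H) = 6.43/1.008 = 6.379, n(O) = 68.07/16.00 = 4.254
Ratios (÷ 2.123): C 1.000, H 3.004, O 2.004
Ratio ≈ 1:3:2, so the empirical formula is CH3O2
Empirical-formula mass = 47.03 g/mol
n = 93 / 47.03 = 1.98 ≈ 2
Molecular formula = (CH3O2)×2 = C2H6O4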